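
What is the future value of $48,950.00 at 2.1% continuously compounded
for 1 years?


Formula: FV = P * e^(r*t)
Exponent: r*t = 0.021 * 1 = 0.021
e^(0.021) = 1.021222
FV = $48,950.00 * 1.021222 = $49,988.82

$49,988.82


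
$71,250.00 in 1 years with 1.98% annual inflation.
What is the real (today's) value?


Formula: Real value = nominal / (1 + inflation)^years
Price level: (1 + 0.0198)^1 = 1.0198
Real value = $71,250.00 / 1.0198 = $69,866.64

$69,866.64


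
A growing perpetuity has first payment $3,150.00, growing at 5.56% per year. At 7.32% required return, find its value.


Formula: PV = C / (r - g)
Spread: r - g = 0.0732 - 0.0556 = 0.0176
Substituting: PV = $3,150.00 / 0.0176
PV = $178,977.27

$178,977.27


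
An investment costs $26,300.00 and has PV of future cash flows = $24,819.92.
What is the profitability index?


Formula: PI = PV(cash flows) / initial investment
Substituting: PI = $24,819.92 / $26,300.00
PI = 0.9437

0.9437


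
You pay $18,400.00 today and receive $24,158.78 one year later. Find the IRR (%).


Formula: IRR = C1/C0 - 1
Substituting: IRR = $24,158.78 / $18,400.00 - 1
Ratio: 1.312977 - 1 = 0.312977
IRR = 31.2977%

31.2977%


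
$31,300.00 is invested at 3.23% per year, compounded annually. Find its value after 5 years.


Formula: FV = P * (1 + r)^n
Substituting: FV = $31,300.00 * (1 + 0.0323)^5
Growth factor: (1.0323)^5 = 1.172275
FV = $31,300.00 * 1.172275 = $36,692.22

$36,692.22


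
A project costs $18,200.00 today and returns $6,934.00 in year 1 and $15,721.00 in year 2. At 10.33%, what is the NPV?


Formula: NPV = C0 + C1/(1+r) + C2/(1+r)^2
Discount C1: $6,934.00 / (1 + 0.1033) = $6,284.78
Discount C2: $15,721.00 / (1 + 0.1033)^2 = $12,914.96
NPV = -$18,200.00 + $6,284.78 + $12,914.96 = $999.74

$999.74


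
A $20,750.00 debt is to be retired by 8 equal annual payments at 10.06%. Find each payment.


Formula: PMT = PV * r / (1 - (1+r)^(-n))
Denominator: 1 - (1 + 0.1006)^(-8) = 0.535523
Numerator: $20,750.00 * 0.1006 = 2087.45
PMT = 2087.45 / 0.535523 = $3,897.96

$3,897.96


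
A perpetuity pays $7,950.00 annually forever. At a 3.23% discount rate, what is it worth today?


Formula: PV = C / r
Substituting: PV = $7,950.00 / 0.0323
PV = $246,130.03

$246,130.03


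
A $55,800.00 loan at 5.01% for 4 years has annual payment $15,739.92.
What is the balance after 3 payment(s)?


Formula: Balance = PV*(1+r)^k - PMT*((1+r)^k - 1)/r
Growth: (1 + 0.0501)^3 = 1.157956
Accumulated factor: ((1+r)^k - 1)/r = 3.15281
Balance = $55,800.00 * 1.157956 - $15,739.92 * 3.15281
Balance = $14,988.96

$14,988.96


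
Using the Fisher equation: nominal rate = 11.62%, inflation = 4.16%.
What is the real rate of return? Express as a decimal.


Formula: (1 + r_real) = (1 + r_nom) / (1 + inflation)
Substituting: (1 + r_real) = 1.1162 / 1.0416
(1 + r_real) = 1.071621
r_real = 1.071621 - 1 = 0.071621

0.071621


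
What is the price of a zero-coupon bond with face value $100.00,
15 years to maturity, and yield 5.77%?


Formula: Price = FV / (1 + r)^n
Substituting: Price = $100.00 / (1 + 0.0577)^15
Discount factor: (1.0577)^15 = 2.319731
Price = $100.00 / 2.319731 = $43.11

$43.11


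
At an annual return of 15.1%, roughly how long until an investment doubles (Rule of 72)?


Formula: Years ≈ 72 / r
Substituting: Years ≈ 72 / 15.1
Years ≈ 4.8

4.8 years


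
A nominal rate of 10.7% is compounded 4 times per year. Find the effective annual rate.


Formula: EAR = (1 + r/m)^m - 1
Period rate: r/m = 0.107 / 4 = 0.02675
Compounding: (1 + 0.02675)^4 = 1.11137
EAR = 1.11137 - 1 = 0.11137

0.11137


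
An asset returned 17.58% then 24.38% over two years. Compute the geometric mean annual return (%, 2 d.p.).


Formula: Geometric mean = ((1+r1)*(1+r2))^(1/2) - 1
Product: (1 + 0.1758) * (1 + 0.2438) = 1.1758 * 1.2438 = 1.46246
Square root: 1.46246^0.5 = 1.209322
Geometric mean = 1.209322 - 1 = 0.209322
As percentage: 20.93%

20.93%


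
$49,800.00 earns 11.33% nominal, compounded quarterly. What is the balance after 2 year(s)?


Formula: FV = P * (1 + r/m)^(m*t)
Period rate: r/m = 0.1133 / 4 = 0.028325
Total periods: m*t = 4 * 2 = 8
Growth factor: (1 + 0.028325)^8 = 1.250383
FV = $49,800.00 * 1.250383 = $62,269.09

$62,269.09


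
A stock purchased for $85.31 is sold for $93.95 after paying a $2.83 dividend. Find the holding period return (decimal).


Formula: HPR = (P1 - P0 + D) / P0
Gain: $93.95 - $85.31 + $2.83 = $11.47
HPR = $11.47 / $85.31 = 0.1345

0.1345


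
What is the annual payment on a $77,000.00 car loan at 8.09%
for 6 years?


Formula: PMT = PV * r / (1 - (1+r)^(-n))
Denominator: 1 - (1 + 0.0809)^(-6) = 0.372972
Numerator: $77,000.00 * 0.0809 = 6229.3
PMT = 6229.3 / 0.372972 = $16,701.79

$16,701.79


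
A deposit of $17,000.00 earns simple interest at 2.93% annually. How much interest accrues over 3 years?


Formula: I = P * r * t
Substituting: I = $17,000.00 * 0.0293 * 3
Step: I = $17,000.00 * 0.0879
I = $1,494.30

$1,494.30


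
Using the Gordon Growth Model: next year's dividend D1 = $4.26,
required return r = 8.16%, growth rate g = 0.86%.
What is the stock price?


Formula: P = D1 / (r - g)
Spread: r - g = 0.0816 - 0.0086 = 0.073
Substituting: P = $4.26 / 0.073
P = $58.36

$58.36


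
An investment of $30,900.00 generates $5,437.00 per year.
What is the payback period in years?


Formula: Payback = investment / annual cash flow
Substituting: Payback = $30,900.00 / $5,437.00
Payback = 5.6833 years

5.6833 years


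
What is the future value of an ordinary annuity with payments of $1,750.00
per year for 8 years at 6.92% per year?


Formula: FV = PMT * ((1+r)^n - 1) / r
Growth factor: (1 + 0.0692)^8 = 1.707936
Numerator: 1.707936 - 1 = 0.707936
FV = $1,750.00 * 0.707936 / 0.0692 = $17,903.01

$17,903.01


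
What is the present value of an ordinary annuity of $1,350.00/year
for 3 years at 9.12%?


Formula: PV = PMT * (1 - (1+r)^(-n)) / r
Discount factor: (1 + 0.0912)^(-3) = 0.769639
Bracket: 1 - 0.769639 = 0.230361
PV = $1,350.00 * 0.230361 / 0.0912 = $3,409.95

$3,409.95


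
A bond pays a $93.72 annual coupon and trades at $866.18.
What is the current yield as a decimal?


Formula: Current yield = annual coupon / price
Substituting: CY = $93.72 / $866.18
CY = 0.108199

0.108199


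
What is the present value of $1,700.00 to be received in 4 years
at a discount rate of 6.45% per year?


Formula: PV = FV / (1 + r)^n
Substituting: PV = $1,700.00 / (1 + 0.0645)^4
Discount factor: (1.0645)^4 = 1.284052
PV = $1,700.00 / 1.284052 = $1,323.93

$1,323.93


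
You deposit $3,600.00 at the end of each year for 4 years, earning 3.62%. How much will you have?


Formula: FV = PMT * ((1+r)^n - 1) / r
Growth factor: (1 + 0.0362)^4 = 1.152854
Numerator: 1.152854 - 1 = 0.152854
FV = $3,600.00 * 0.152854 / 0.0362 = $15,200.96

$15,200.96


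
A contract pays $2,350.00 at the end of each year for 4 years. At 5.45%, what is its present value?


Formula: PV = PMT * (1 - (1+r)^(-n)) / r
Discount factor: (1 + 0.0545)^(-4) = 0.808749
Bracket: 1 - 0.808749 = 0.191251
PV = $2,350.00 * 0.191251 / 0.0545 = $8,246.61

$8,246.61


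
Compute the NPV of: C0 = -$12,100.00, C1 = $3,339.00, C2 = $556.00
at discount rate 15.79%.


Formula: NPV = C0 + C1/(1+r) + C2/(1+r)^2
Discount C1: $3,339.00 / (1 + 0.1579) = $2,883.67
Discount C2: $556.00 / (1 + 0.1579)^2 = $414.70
NPV = -$12,100.00 + $2,883.67 + $414.70 = -$8,801.63

-$8,801.63


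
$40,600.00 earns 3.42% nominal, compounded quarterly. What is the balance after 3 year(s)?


Formula: FV = P * (1 + r/m)^(m*t)
Period rate: r/m = 0.0342 / 4 = 0.00855
Total periods: m*t = 4 * 3 = 12
Growth factor: (1 + 0.00855)^12 = 1.107565
FV = $40,600.00 * 1.107565 = $44,967.14

$44,967.14


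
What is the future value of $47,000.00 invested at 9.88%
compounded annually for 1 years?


Formula: FV = P * (1 + r)^n
Substituting: FV = $47,000.00 * (1 + 0.0988)^1
Growth factor: (1.0988)^1 = 1.0988
FV = $47,000.00 * 1.0988 = $51,643.60

$51,643.60


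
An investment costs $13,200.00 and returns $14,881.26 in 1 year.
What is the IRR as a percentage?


Formula: IRR = C1/C0 - 1
Substituting: IRR = $14,881.26 / $13,200.00 - 1
Ratio: 1.127368 - 1 = 0.127368
IRR = 12.7368%

12.7368%


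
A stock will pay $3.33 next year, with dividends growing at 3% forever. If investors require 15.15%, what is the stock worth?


Formula: P = D1 / (r - g)
Spread: r - g = 0.1515 - 0.03 = 0.1215
Substituting: P = $3.33 / 0.1215
P = $27.41

$27.41


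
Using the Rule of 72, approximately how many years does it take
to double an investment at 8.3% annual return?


Formula: Years ≈ 72 / r
Substituting: Years ≈ 72 / 8.3
Years ≈ 8.7

8.7 years


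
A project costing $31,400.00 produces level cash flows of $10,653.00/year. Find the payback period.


Formula: Payback = investment / annual cash flow
Substituting: Payback = $31,400.00 / $10,653.00
Payback = 2.9475 years

2.9475 years


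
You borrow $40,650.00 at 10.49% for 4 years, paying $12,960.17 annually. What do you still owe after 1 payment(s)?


Formula: Balance = PV*(1+r)^k - PMT*((1+r)^k - 1)/r
Growth: (1 + 0.1049)^1 = 1.1049
Accumulated factor: ((1+r)^k - 1)/r = 1.0
Balance = $40,650.00 * 1.1049 - $12,960.17 * 1.0
Balance = $31,954.02

$31,954.02


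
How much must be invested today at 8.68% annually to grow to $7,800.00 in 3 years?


Formula: PV = FV / (1 + r)^n
Substituting: PV = $7,800.00 / (1 + 0.0868)^3
Discount factor: (1.0868)^3 = 1.283657
PV = $7,800.00 / 1.283657 = $6,076.39

$6,076.39


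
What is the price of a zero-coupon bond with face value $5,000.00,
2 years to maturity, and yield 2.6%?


Formula: Price = FV / (1 + r)^n
Substituting: Price = $5,000.00 / (1 + 0.026)^2
Discount factor: (1.026)^2 = 1.052676
Price = $5,000.00 / 1.052676 = $4,749.80

$4,749.80


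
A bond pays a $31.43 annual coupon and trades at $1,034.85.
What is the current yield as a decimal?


Formula: Current yield = annual coupon / price
Substituting: CY = $31.43 / $1,034.85
CY = 0.030372

0.030372


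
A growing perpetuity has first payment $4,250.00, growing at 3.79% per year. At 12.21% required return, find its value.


Formula: PV = C / (r - g)
Spread: r - g = 0.1221 - 0.0379 = 0.0842
Substituting: PV = $4,250.00 / 0.0842
PV = $50,475.06

$50,475.06


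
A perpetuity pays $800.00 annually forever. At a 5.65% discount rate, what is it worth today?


Formula: PV = C / r
Substituting: PV = $800.00 / 0.0565
PV = $14,159.29

$14,159.29


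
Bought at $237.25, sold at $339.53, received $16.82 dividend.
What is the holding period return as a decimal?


Formula: HPR = (P1 - P0 + D) / P0
Gain: $339.53 - $237.25 + $16.82 = $119.10
HPR = $119.10 / $237.25 = 0.502

0.502


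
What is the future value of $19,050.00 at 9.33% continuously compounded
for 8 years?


Formula: FV = P * e^(r*t)
Exponent: r*t = 0.0933 * 8 = 0.7464
e^(0.7464) = 2.109393
FV = $19,050.00 * 2.109393 = $40,183.93

$40,183.93


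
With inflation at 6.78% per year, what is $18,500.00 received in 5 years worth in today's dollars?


Formula: Real value = nominal / (1 + inflation)^years
Price level: (1 + 0.0678)^5 = 1.388192
Real value = $18,500.00 / 1.388192 = $13,326.69

$13,326.69


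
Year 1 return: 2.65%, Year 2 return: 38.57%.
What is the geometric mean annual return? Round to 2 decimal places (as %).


Formula: Geometric mean = ((1+r1)*(1+r2))^(1/2) - 1
Product: (1 + 0.0265) * (1 + 0.3857) = 1.0265 * 1.3857 = 1.422421
Square root: 1.422421^0.5 = 1.192653
Geometric mean = 1.192653 - 1 = 0.192653
As percentage: 19.27%

19.27%


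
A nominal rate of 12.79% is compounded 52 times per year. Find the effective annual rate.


Formula: EAR = (1 + r/m)^m - 1
Period rate: r/m = 0.1279 / 52 = 0.00246
Compounding: (1 + 0.00246)^52 = 1.136261
EAR = 1.136261 - 1 = 0.136261

0.136261


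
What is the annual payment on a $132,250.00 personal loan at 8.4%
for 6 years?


Formula: PMT = PV * r / (1 - (1+r)^(-n))
Denominator: 1 - (1 + 0.084)^(-6) = 0.383654
Numerator: $132,250.00 * 0.084 = 11109.0
PMT = 11109.0 / 0.383654 = $28,955.75

$28,955.75


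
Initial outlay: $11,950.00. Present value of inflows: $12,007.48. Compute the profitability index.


Formula: PI = PV(cash flows) / initial investment
Substituting: PI = $12,007.48 / $11,950.00
PI = 1.0048

1.0048


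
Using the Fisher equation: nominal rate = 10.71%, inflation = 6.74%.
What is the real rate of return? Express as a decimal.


Formula: (1 + r_real) = (1 + r_nom) / (1 + inflation)
Substituting: (1 + r_real) = 1.1071 / 1.0674
(1 + r_real) = 1.037193
r_real = 1.037193 - 1 = 0.037193

0.037193


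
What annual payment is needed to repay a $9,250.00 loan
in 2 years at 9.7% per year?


Formula: PMT = PV * r / (1 - (1+r)^(-n))
Denominator: 1 - (1 + 0.097)^(-2) = 0.169027
Numerator: $9,250.00 * 0.097 = 897.25
PMT = 897.25 / 0.169027 = $5,308.31

$5,308.31


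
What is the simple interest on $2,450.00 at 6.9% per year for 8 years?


Formula: I = P * r * t
Substituting: I = $2,450.00 * 0.069 * 8
Step: I = $2,450.00 * 0.552
I = $1,352.40

$1,352.40


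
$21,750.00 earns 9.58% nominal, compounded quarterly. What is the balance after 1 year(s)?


Formula: FV = P * (1 + r/m)^(m*t)
Period rate: r/m = 0.0958 / 4 = 0.02395
Total periods: m*t = 4 * 1 = 4
Growth factor: (1 + 0.02395)^4 = 1.099297
FV = $21,750.00 * 1.099297 = $23,909.71

$23,909.71


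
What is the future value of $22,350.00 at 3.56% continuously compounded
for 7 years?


Formula: FV = P * e^(r*t)
Exponent: r*t = 0.0356 * 7 = 0.2492
e^(0.2492) = 1.282999
FV = $22,350.00 * 1.282999 = $28,675.02

$28,675.02


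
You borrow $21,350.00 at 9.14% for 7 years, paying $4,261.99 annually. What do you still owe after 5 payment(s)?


Formula: Balance = PV*(1+r)^k - PMT*((1+r)^k - 1)/r
Growth: (1 + 0.0914)^5 = 1.54853
Accumulated factor: ((1+r)^k - 1)/r = 6.001427
Balance = $21,350.00 * 1.54853 - $4,261.99 * 6.001427
Balance = $7,483.10

$7,483.10


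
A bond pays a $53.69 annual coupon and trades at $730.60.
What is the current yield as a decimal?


Formula: Current yield = annual coupon / price
Substituting: CY = $53.69 / $730.60
CY = 0.073488

0.073488


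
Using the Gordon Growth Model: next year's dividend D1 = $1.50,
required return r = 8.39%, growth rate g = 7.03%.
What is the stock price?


Formula: P = D1 / (r - g)
Spread: r - g = 0.0839 - 0.0703 = 0.0136
Substituting: P = $1.50 / 0.0136
P = $110.29

$110.29


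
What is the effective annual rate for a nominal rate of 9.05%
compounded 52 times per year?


Formula: EAR = (1 + r/m)^m - 1
Period rate: r/m = 0.0905 / 52 = 0.00174
Compounding: (1 + 0.00174)^52 = 1.094635
EAR = 1.094635 - 1 = 0.094635

0.094635


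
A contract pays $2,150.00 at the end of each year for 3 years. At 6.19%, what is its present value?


Formula: PV = PMT * (1 - (1+r)^(-n)) / r
Discount factor: (1 + 0.0619)^(-3) = 0.83512
Bracket: 1 - 0.83512 = 0.16488
PV = $2,150.00 * 0.16488 / 0.0619 = $5,726.83

$5,726.83


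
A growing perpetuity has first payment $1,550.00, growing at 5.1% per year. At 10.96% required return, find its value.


Formula: PV = C / (r - g)
Spread: r - g = 0.1096 - 0.051 = 0.0586
Substituting: PV = $1,550.00 / 0.0586
PV = $26,450.51

$26,450.51


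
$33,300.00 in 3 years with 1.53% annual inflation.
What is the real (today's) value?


Formula: Real value = nominal / (1 + inflation)^years
Price level: (1 + 0.0153)^3 = 1.046606
Real value = $33,300.00 / 1.046606 = $31,817.14

$31,817.14


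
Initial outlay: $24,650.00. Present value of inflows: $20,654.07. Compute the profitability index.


Formula: PI = PV(cash flows) / initial investment
Substituting: PI = $20,654.07 / $24,650.00
PI = 0.8379

0.8379


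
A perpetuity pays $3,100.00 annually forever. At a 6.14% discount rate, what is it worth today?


Formula: PV = C / r
Substituting: PV = $3,100.00 / 0.0614
PV = $50,488.60

$50,488.60


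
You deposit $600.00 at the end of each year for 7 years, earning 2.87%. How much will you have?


Formula: FV = PMT * ((1+r)^n - 1) / r
Growth factor: (1 + 0.0287)^7 = 1.219049
Numerator: 1.219049 - 1 = 0.219049
FV = $600.00 * 0.219049 / 0.0287 = $4,579.42

$4,579.42


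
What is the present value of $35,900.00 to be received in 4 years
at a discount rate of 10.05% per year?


Formula: PV = FV / (1 + r)^n
Substituting: PV = $35,900.00 / (1 + 0.1005)^4
Discount factor: (1.1005)^4 = 1.466764
PV = $35,900.00 / 1.466764 = $24,475.65

$24,475.65


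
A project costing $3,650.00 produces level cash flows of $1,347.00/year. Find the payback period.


Formula: Payback = investment / annual cash flow
Substituting: Payback = $3,650.00 / $1,347.00
Payback = 2.7097 years

2.7097 years


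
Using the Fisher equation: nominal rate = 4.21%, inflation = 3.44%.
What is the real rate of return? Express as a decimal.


Formula: (1 + r_real) = (1 + r_nom) / (1 + inflation)
Substituting: (1 + r_real) = 1.0421 / 1.0344
(1 + r_real) = 1.007444
r_real = 1.007444 - 1 = 0.007444

0.007444


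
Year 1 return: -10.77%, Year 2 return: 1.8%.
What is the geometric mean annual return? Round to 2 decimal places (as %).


Formula: Geometric mean = ((1+r1)*(1+r2))^(1/2) - 1
Product: (1 + -0.1077) * (1 + 0.018) = 0.8923 * 1.018 = 0.908361
Square root: 0.908361^0.5 = 0.95308
Geometric mean = 0.95308 - 1 = -0.04692
As percentage: -4.69%

-4.69%


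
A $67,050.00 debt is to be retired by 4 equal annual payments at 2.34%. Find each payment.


Formula: PMT = PV * r / (1 - (1+r)^(-n))
Denominator: 1 - (1 + 0.0234)^(-4) = 0.088371
Numerator: $67,050.00 * 0.0234 = 1568.97
PMT = 1568.97 / 0.088371 = $17,754.45

$17,754.45


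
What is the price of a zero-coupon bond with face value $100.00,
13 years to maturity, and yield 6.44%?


Formula: Price = FV / (1 + r)^n
Substituting: Price = $100.00 / (1 + 0.0644)^13
Discount factor: (1.0644)^13 = 2.250937
Price = $100.00 / 2.250937 = $44.43

$44.43


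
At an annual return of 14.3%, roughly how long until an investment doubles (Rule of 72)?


Formula: Years ≈ 72 / r
Substituting: Years ≈ 72 / 14.3
Years ≈ 5.0

5.0 years


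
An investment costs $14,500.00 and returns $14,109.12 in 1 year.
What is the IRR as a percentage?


Formula: IRR = C1/C0 - 1
Substituting: IRR = $14,109.12 / $14,500.00 - 1
Ratio: 0.973043 - 1 = -0.026957
IRR = -2.6957%

-2.6957%


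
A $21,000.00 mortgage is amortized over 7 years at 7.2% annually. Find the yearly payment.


Formula: PMT = PV * r / (1 - (1+r)^(-n))
Denominator: 1 - (1 + 0.072)^(-7) = 0.385338
Numerator: $21,000.00 * 0.072 = 1512.0
PMT = 1512.0 / 0.385338 = $3,923.83

$3,923.83


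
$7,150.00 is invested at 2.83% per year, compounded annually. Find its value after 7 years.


Formula: FV = P * (1 + r)^n
Substituting: FV = $7,150.00 * (1 + 0.0283)^7
Growth factor: (1.0283)^7 = 1.215735
FV = $7,150.00 * 1.215735 = $8,692.50

$8,692.50


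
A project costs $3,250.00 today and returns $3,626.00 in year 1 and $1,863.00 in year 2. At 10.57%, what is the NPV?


Formula: NPV = C0 + C1/(1+r) + C2/(1+r)^2
Discount C1: $3,626.00 / (1 + 0.1057) = $3,279.37
Discount C2: $1,863.00 / (1 + 0.1057)^2 = $1,523.84
NPV = -$3,250.00 + $3,279.37 + $1,523.84 = $1,553.21

$1,553.21


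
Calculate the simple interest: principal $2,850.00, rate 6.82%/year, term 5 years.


Formula: I = P * r * t
Substituting: I = $2,850.00 * 0.0682 * 5
Step: I = $2,850.00 * 0.341
I = $971.85

$971.85


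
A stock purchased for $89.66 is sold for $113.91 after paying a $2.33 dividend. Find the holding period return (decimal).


Formula: HPR = (P1 - P0 + D) / P0
Gain: $113.91 - $89.66 + $2.33 = $26.58
HPR = $26.58 / $89.66 = 0.2965

0.2965


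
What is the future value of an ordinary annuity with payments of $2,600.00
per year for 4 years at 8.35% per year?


Formula: FV = PMT * ((1+r)^n - 1) / r
Growth factor: (1 + 0.0835)^4 = 1.378211
Numerator: 1.378211 - 1 = 0.378211
FV = $2,600.00 * 0.378211 / 0.0835 = $11,776.63

$11,776.63


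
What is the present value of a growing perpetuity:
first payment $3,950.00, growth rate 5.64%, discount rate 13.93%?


Formula: PV = C / (r - g)
Spread: r - g = 0.1393 - 0.0564 = 0.0829
Substituting: PV = $3,950.00 / 0.0829
PV = $47,647.77

$47,647.77


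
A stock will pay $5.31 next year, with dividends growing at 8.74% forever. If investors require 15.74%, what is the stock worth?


Formula: P = D1 / (r - g)
Spread: r - g = 0.1574 - 0.0874 = 0.07
Substituting: P = $5.31 / 0.07
P = $75.86

$75.86


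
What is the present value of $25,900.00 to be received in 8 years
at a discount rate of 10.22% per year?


Formula: PV = FV / (1 + r)^n
Substituting: PV = $25,900.00 / (1 + 0.1022)^8
Discount factor: (1.1022)^8 = 2.178127
PV = $25,900.00 / 2.178127 = $11,890.95

$11,890.95


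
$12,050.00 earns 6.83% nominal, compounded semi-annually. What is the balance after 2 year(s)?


Formula: FV = P * (1 + r/m)^(m*t)
Period rate: r/m = 0.0683 / 2 = 0.03415
Total periods: m*t = 2 * 2 = 4
Growth factor: (1 + 0.03415)^4 = 1.143758
FV = $12,050.00 * 1.143758 = $13,782.28

$13,782.28


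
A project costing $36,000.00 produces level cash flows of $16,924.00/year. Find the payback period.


Formula: Payback = investment / annual cash flow
Substituting: Payback = $36,000.00 / $16,924.00
Payback = 2.1272 years

2.1272 years


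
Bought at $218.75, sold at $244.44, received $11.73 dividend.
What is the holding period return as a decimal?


Formula: HPR = (P1 - P0 + D) / P0
Gain: $244.44 - $218.75 + $11.73 = $37.42
HPR = $37.42 / $218.75 = 0.1711

0.1711


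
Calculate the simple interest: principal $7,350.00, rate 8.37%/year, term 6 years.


Formula: I = P * r * t
Substituting: I = $7,350.00 * 0.0837 * 6
Step: I = $7,350.00 * 0.5022
I = $3,691.17

$3,691.17


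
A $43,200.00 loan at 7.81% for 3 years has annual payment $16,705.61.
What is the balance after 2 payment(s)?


Formula: Balance = PV*(1+r)^k - PMT*((1+r)^k - 1)/r
Growth: (1 + 0.0781)^2 = 1.1623
Accumulated factor: ((1+r)^k - 1)/r = 2.0781
Balance = $43,200.00 * 1.1623 - $16,705.61 * 2.0781
Balance = $15,495.42

$15,495.42


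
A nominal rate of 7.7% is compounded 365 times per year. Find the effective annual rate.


Formula: EAR = (1 + r/m)^m - 1
Period rate: r/m = 0.077 / 365 = 0.000211
Compounding: (1 + 0.000211)^365 = 1.080033
EAR = 1.080033 - 1 = 0.080033

0.080033


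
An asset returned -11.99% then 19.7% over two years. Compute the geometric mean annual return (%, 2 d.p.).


Formula: Geometric mean = ((1+r1)*(1+r2))^(1/2) - 1
Product: (1 + -0.1199) * (1 + 0.197) = 0.8801 * 1.197 = 1.05348
Square root: 1.05348^0.5 = 1.026392
Geometric mean = 1.026392 - 1 = 0.026392
As percentage: 2.64%

2.64%


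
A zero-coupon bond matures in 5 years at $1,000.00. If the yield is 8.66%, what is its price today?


Formula: Price = FV / (1 + r)^n
Substituting: Price = $1,000.00 / (1 + 0.0866)^5
Discount factor: (1.0866)^5 = 1.514776
Price = $1,000.00 / 1.514776 = $660.16

$660.16


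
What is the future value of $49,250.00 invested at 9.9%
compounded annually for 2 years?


Formula: FV = P * (1 + r)^n
Substituting: FV = $49,250.00 * (1 + 0.099)^2
Growth factor: (1.099)^2 = 1.207801
FV = $49,250.00 * 1.207801 = $59,484.20

$59,484.20


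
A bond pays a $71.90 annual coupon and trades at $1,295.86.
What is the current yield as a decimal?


Formula: Current yield = annual coupon / price
Substituting: CY = $71.90 / $1,295.86
CY = 0.055484

0.055484


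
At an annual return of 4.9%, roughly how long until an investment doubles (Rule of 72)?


Formula: Years ≈ 72 / r
Substituting: Years ≈ 72 / 4.9
Years ≈ 14.7

14.7 years


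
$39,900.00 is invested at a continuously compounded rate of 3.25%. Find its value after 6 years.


Formula: FV = P * e^(r*t)
Exponent: r*t = 0.0325 * 6 = 0.195
e^(0.195) = 1.215311
FV = $39,900.00 * 1.215311 = $48,490.91

$48,490.91


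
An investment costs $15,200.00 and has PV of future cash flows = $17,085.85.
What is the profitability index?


Formula: PI = PV(cash flows) / initial investment
Substituting: PI = $17,085.85 / $15,200.00
PI = 1.1241

1.1241


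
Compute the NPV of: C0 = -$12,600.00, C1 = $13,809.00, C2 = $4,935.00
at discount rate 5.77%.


Formula: NPV = C0 + C1/(1+r) + C2/(1+r)^2
Discount C1: $13,809.00 / (1 + 0.0577) = $13,055.69
Discount C2: $4,935.00 / (1 + 0.0577)^2 = $4,411.25
NPV = -$12,600.00 + $13,055.69 + $4,411.25 = $4,866.94

$4,866.94


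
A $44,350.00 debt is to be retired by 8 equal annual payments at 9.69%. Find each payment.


Formula: PMT = PV * r / (1 - (1+r)^(-n))
Denominator: 1 - (1 + 0.0969)^(-8) = 0.52284
Numerator: $44,350.00 * 0.0969 = 4297.515
PMT = 4297.515 / 0.52284 = $8,219.55

$8,219.55


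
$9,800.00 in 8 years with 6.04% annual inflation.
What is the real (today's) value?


Formula: Real value = nominal / (1 + inflation)^years
Price level: (1 + 0.0604)^8 = 1.598666
Real value = $9,800.00 / 1.598666 = $6,130.11

$6,130.11


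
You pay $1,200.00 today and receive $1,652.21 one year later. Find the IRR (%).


Formula: IRR = C1/C0 - 1
Substituting: IRR = $1,652.21 / $1,200.00 - 1
Ratio: 1.376842 - 1 = 0.376842
IRR = 37.6842%

37.6842%


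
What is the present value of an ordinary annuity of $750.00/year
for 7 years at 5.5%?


Formula: PV = PMT * (1 - (1+r)^(-n)) / r
Discount factor: (1 + 0.055)^(-7) = 0.687437
Bracket: 1 - 0.687437 = 0.312563
PV = $750.00 * 0.312563 / 0.055 = $4,262.23

$4,262.23


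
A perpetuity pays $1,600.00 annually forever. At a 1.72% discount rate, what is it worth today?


Formula: PV = C / r
Substituting: PV = $1,600.00 / 0.0172
PV = $93,023.26

$93,023.26


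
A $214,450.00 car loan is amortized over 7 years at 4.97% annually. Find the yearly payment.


Formula: PMT = PV * r / (1 - (1+r)^(-n))
Denominator: 1 - (1 + 0.0497)^(-7) = 0.287896
Numerator: $214,450.00 * 0.0497 = 10658.165
PMT = 10658.165 / 0.287896 = $37,020.93

$37,020.93


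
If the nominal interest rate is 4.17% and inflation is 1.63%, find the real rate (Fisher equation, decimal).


Formula: (1 + r_real) = (1 + r_nom) / (1 + inflation)
Substituting: (1 + r_real) = 1.0417 / 1.0163
(1 + r_real) = 1.024993
r_real = 1.024993 - 1 = 0.024993

0.024993


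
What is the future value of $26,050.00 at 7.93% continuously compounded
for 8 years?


Formula: FV = P * e^(r*t)
Exponent: r*t = 0.0793 * 8 = 0.6344
e^(0.6344) = 1.88589
FV = $26,050.00 * 1.88589 = $49,127.44

$49,127.44


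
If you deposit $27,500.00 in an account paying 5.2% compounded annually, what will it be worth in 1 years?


Formula: FV = P * (1 + r)^n
Substituting: FV = $27,500.00 * (1 + 0.052)^1
Growth factor: (1.052)^1 = 1.052
FV = $27,500.00 * 1.052 = $28,930.00

$28,930.00


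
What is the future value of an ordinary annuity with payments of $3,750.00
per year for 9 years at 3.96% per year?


Formula: FV = PMT * ((1+r)^n - 1) / r
Growth factor: (1 + 0.0396)^9 = 1.418393
Numerator: 1.418393 - 1 = 0.418393
FV = $3,750.00 * 0.418393 / 0.0396 = $39,620.51

$39,620.51


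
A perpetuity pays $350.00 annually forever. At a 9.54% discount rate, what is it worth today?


Formula: PV = C / r
Substituting: PV = $350.00 / 0.0954
PV = $3,668.76

$3,668.76


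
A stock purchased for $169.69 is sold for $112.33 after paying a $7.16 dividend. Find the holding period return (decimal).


Formula: HPR = (P1 - P0 + D) / P0
Gain: $112.33 - $169.69 + $7.16 = -$50.20
HPR = -$50.20 / $169.69 = -0.2958

-0.2958


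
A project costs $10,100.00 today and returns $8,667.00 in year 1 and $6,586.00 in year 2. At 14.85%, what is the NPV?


Formula: NPV = C0 + C1/(1+r) + C2/(1+r)^2
Discount C1: $8,667.00 / (1 + 0.1485) = $7,546.36
Discount C2: $6,586.00 / (1 + 0.1485)^2 = $4,992.98
NPV = -$10,100.00 + $7,546.36 + $4,992.98 = $2,439.34

$2,439.34


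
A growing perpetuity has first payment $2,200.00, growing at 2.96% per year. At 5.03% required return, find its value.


Formula: PV = C / (r - g)
Spread: r - g = 0.0503 - 0.0296 = 0.0207
Substituting: PV = $2,200.00 / 0.0207
PV = $106,280.19

$106,280.19


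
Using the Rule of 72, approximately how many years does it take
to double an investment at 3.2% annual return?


Formula: Years ≈ 72 / r
Substituting: Years ≈ 72 / 3.2
Years ≈ 22.5

22.5 years


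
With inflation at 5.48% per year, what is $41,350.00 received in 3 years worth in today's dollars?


Formula: Real value = nominal / (1 + inflation)^years
Price level: (1 + 0.0548)^3 = 1.173574
Real value = $41,350.00 / 1.173574 = $35,234.26

$35,234.26


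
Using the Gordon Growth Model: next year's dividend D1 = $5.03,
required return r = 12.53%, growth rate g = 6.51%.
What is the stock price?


Formula: P = D1 / (r - g)
Spread: r - g = 0.1253 - 0.0651 = 0.0602
Substituting: P = $5.03 / 0.0602
P = $83.55

$83.55


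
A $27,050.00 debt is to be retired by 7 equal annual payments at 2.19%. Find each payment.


Formula: PMT = PV * r / (1 - (1+r)^(-n))
Denominator: 1 - (1 + 0.0219)^(-7) = 0.140707
Numerator: $27,050.00 * 0.0219 = 592.395
PMT = 592.395 / 0.140707 = $4,210.13

$4,210.13


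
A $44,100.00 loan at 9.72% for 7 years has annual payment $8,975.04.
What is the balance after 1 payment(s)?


Formula: Balance = PV*(1+r)^k - PMT*((1+r)^k - 1)/r
Growth: (1 + 0.0972)^1 = 1.0972
Accumulated factor: ((1+r)^k - 1)/r = 1.0
Balance = $44,100.00 * 1.0972 - $8,975.04 * 1.0
Balance = $39,411.48

$39,411.48


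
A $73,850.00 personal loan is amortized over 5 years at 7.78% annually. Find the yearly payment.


Formula: PMT = PV * r / (1 - (1+r)^(-n))
Denominator: 1 - (1 + 0.0778)^(-5) = 0.312442
Numerator: $73,850.00 * 0.0778 = 5745.53
PMT = 5745.53 / 0.312442 = $18,389.09

$18,389.09


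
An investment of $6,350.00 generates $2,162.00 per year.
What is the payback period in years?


Formula: Payback = investment / annual cash flow
Substituting: Payback = $6,350.00 / $2,162.00
Payback = 2.9371 years

2.9371 years


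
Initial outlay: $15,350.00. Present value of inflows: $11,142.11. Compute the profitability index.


Formula: PI = PV(cash flows) / initial investment
Substituting: PI = $11,142.11 / $15,350.00
PI = 0.7259

0.7259


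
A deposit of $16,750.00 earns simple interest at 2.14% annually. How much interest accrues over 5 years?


Formula: I = P * r * t
Substituting: I = $16,750.00 * 0.0214 * 5
Step: I = $16,750.00 * 0.107
I = $1,792.25

$1,792.25


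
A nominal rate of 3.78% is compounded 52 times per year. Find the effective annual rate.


Formula: EAR = (1 + r/m)^m - 1
Period rate: r/m = 0.0378 / 52 = 0.000727
Compounding: (1 + 0.000727)^52 = 1.038509
EAR = 1.038509 - 1 = 0.038509

0.038509


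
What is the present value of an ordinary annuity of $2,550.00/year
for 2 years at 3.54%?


Formula: PV = PMT * (1 - (1+r)^(-n)) / r
Discount factor: (1 + 0.0354)^(-2) = 0.93279
Bracket: 1 - 0.93279 = 0.06721
PV = $2,550.00 * 0.06721 / 0.0354 = $4,841.43

$4,841.43


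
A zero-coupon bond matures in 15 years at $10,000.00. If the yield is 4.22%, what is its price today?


Formula: Price = FV / (1 + r)^n
Substituting: Price = $10,000.00 / (1 + 0.0422)^15
Discount factor: (1.0422)^15 = 1.858943
Price = $10,000.00 / 1.858943 = $5,379.40

$5,379.40


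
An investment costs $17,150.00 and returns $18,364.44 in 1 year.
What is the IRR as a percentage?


Formula: IRR = C1/C0 - 1
Substituting: IRR = $18,364.44 / $17,150.00 - 1
Ratio: 1.070813 - 1 = 0.070813
IRR = 7.0813%

7.0813%


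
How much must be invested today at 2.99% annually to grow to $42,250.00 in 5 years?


Formula: PV = FV / (1 + r)^n
Substituting: PV = $42,250.00 / (1 + 0.0299)^5
Discount factor: (1.0299)^5 = 1.158711
PV = $42,250.00 / 1.158711 = $36,462.92

$36,462.92


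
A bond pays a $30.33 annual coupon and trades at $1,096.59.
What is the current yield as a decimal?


Formula: Current yield = annual coupon / price
Substituting: CY = $30.33 / $1,096.59
CY = 0.027658

0.027658


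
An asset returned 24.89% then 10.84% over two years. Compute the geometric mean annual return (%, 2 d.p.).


Formula: Geometric mean = ((1+r1)*(1+r2))^(1/2) - 1
Product: (1 + 0.2489) * (1 + 0.1084) = 1.2489 * 1.1084 = 1.384281
Square root: 1.384281^0.5 = 1.176555
Geometric mean = 1.176555 - 1 = 0.176555
As percentage: 17.66%

17.66%


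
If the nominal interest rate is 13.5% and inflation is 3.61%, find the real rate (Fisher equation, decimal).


Formula: (1 + r_real) = (1 + r_nom) / (1 + inflation)
Substituting: (1 + r_real) = 1.135 / 1.0361
(1 + r_real) = 1.095454
r_real = 1.095454 - 1 = 0.095454

0.095454


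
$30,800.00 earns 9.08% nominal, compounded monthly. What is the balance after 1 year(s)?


Formula: FV = P * (1 + r/m)^(m*t)
Period rate: r/m = 0.0908 / 12 = 0.007567
Total periods: m*t = 12 * 1 = 12
Growth factor: (1 + 0.007567)^12 = 1.094676
FV = $30,800.00 * 1.094676 = $33,716.01

$33,716.01


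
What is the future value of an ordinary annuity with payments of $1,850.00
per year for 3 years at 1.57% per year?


Formula: FV = PMT * ((1+r)^n - 1) / r
Growth factor: (1 + 0.0157)^3 = 1.047843
Numerator: 1.047843 - 1 = 0.047843
FV = $1,850.00 * 0.047843 / 0.0157 = $5,637.59

$5,637.59


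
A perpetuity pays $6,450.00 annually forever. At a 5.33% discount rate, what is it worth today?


Formula: PV = C / r
Substituting: PV = $6,450.00 / 0.0533
PV = $121,013.13

$121,013.13


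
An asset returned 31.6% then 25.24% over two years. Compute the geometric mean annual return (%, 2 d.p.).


Formula: Geometric mean = ((1+r1)*(1+r2))^(1/2) - 1
Product: (1 + 0.316) * (1 + 0.2524) = 1.316 * 1.2524 = 1.648158
Square root: 1.648158^0.5 = 1.283806
Geometric mean = 1.283806 - 1 = 0.283806
As percentage: 28.38%

28.38%


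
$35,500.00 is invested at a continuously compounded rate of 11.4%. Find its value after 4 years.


Formula: FV = P * e^(r*t)
Exponent: r*t = 0.114 * 4 = 0.456
e^(0.456) = 1.57775
FV = $35,500.00 * 1.57775 = $56,010.14

$56,010.14


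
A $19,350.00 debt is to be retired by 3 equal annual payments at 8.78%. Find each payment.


Formula: PMT = PV * r / (1 - (1+r)^(-n))
Denominator: 1 - (1 + 0.0878)^(-3) = 0.223122
Numerator: $19,350.00 * 0.0878 = 1698.93
PMT = 1698.93 / 0.223122 = $7,614.36

$7,614.36


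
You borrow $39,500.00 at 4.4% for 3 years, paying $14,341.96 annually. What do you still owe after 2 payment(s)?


Formula: Balance = PV*(1+r)^k - PMT*((1+r)^k - 1)/r
Growth: (1 + 0.044)^2 = 1.089936
Accumulated factor: ((1+r)^k - 1)/r = 2.044
Balance = $39,500.00 * 1.089936 - $14,341.96 * 2.044
Balance = $13,737.51

$13,737.51


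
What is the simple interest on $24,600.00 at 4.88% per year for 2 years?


Formula: I = P * r * t
Substituting: I = $24,600.00 * 0.0488 * 2
Step: I = $24,600.00 * 0.0976
I = $2,400.96

$2,400.96


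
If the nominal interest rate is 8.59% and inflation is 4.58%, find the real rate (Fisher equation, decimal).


Formula: (1 + r_real) = (1 + r_nom) / (1 + inflation)
Substituting: (1 + r_real) = 1.0859 / 1.0458
(1 + r_real) = 1.038344
r_real = 1.038344 - 1 = 0.038344

0.038344


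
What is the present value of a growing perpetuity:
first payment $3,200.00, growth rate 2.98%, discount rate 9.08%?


Formula: PV = C / (r - g)
Spread: r - g = 0.0908 - 0.0298 = 0.061
Substituting: PV = $3,200.00 / 0.061
PV = $52,459.02

$52,459.02


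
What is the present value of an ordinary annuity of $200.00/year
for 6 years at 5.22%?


Formula: PV = PMT * (1 - (1+r)^(-n)) / r
Discount factor: (1 + 0.0522)^(-6) = 0.736903
Bracket: 1 - 0.736903 = 0.263097
PV = $200.00 * 0.263097 / 0.0522 = $1,008.04

$1,008.04


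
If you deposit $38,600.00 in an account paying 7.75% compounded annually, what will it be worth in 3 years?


Formula: FV = P * (1 + r)^n
Substituting: FV = $38,600.00 * (1 + 0.0775)^3
Growth factor: (1.0775)^3 = 1.250984
FV = $38,600.00 * 1.250984 = $48,287.99

$48,287.99


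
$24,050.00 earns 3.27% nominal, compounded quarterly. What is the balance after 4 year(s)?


Formula: FV = P * (1 + r/m)^(m*t)
Period rate: r/m = 0.0327 / 4 = 0.008175
Total periods: m*t = 4 * 4 = 16
Growth factor: (1 + 0.008175)^16 = 1.139134
FV = $24,050.00 * 1.139134 = $27,396.17

$27,396.17


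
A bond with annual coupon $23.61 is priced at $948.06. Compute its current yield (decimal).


Formula: Current yield = annual coupon / price
Substituting: CY = $23.61 / $948.06
CY = 0.024903

0.024903


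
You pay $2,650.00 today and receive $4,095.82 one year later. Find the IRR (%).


Formula: IRR = C1/C0 - 1
Substituting: IRR = $4,095.82 / $2,650.00 - 1
Ratio: 1.545592 - 1 = 0.545592
IRR = 54.5592%

54.5592%


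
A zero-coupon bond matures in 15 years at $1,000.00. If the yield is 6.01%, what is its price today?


Formula: Price = FV / (1 + r)^n
Substituting: Price = $1,000.00 / (1 + 0.0601)^15
Discount factor: (1.0601)^15 = 2.399952
Price = $1,000.00 / 2.399952 = $416.68

$416.68


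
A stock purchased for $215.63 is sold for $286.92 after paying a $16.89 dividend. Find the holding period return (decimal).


Formula: HPR = (P1 - P0 + D) / P0
Gain: $286.92 - $215.63 + $16.89 = $88.18
HPR = $88.18 / $215.63 = 0.4089

0.4089


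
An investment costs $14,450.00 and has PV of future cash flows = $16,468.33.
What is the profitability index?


Formula: PI = PV(cash flows) / initial investment
Substituting: PI = $16,468.33 / $14,450.00
PI = 1.1397

1.1397


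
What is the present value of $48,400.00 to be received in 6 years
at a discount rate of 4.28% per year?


Formula: PV = FV / (1 + r)^n
Substituting: PV = $48,400.00 / (1 + 0.0428)^6
Discount factor: (1.0428)^6 = 1.285897
PV = $48,400.00 / 1.285897 = $37,639.10

$37,639.10


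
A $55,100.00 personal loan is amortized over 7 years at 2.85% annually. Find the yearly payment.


Formula: PMT = PV * r / (1 - (1+r)^(-n))
Denominator: 1 - (1 + 0.0285)^(-7) = 0.178571
Numerator: $55,100.00 * 0.0285 = 1570.35
PMT = 1570.35 / 0.178571 = $8,793.97

$8,793.97


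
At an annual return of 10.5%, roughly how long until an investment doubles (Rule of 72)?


Formula: Years ≈ 72 / r
Substituting: Years ≈ 72 / 10.5
Years ≈ 6.9

6.9 years


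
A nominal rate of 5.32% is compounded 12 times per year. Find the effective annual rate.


Formula: EAR = (1 + r/m)^m - 1
Period rate: r/m = 0.0532 / 12 = 0.004433
Compounding: (1 + 0.004433)^12 = 1.054517
EAR = 1.054517 - 1 = 0.054517

0.054517


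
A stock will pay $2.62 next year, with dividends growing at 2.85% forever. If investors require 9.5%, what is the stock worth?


Formula: P = D1 / (r - g)
Spread: r - g = 0.095 - 0.0285 = 0.0665
Substituting: P = $2.62 / 0.0665
P = $39.40

$39.40


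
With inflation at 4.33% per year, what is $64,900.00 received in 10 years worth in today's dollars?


Formula: Real value = nominal / (1 + inflation)^years
Price level: (1 + 0.0433)^10 = 1.52789
Real value = $64,900.00 / 1.52789 = $42,476.88

$42,476.88


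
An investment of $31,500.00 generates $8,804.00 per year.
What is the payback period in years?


Formula: Payback = investment / annual cash flow
Substituting: Payback = $31,500.00 / $8,804.00
Payback = 3.5779 years

3.5779 years


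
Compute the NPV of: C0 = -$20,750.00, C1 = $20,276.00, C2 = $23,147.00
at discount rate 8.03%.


Formula: NPV = C0 + C1/(1+r) + C2/(1+r)^2
Discount C1: $20,276.00 / (1 + 0.0803) = $18,768.86
Discount C2: $23,147.00 / (1 + 0.0803)^2 = $19,833.80
NPV = -$20,750.00 + $18,768.86 + $19,833.80 = $17,852.66

$17,852.66


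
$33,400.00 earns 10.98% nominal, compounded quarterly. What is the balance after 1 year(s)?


Formula: FV = P * (1 + r/m)^(m*t)
Period rate: r/m = 0.1098 / 4 = 0.02745
Total periods: m*t = 4 * 1 = 4
Growth factor: (1 + 0.02745)^4 = 1.114404
FV = $33,400.00 * 1.114404 = $37,221.10

$37,221.10
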